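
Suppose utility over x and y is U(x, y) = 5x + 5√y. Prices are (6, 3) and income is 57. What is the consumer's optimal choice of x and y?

MU_x = 5, MU_y = 5/(2√y).
MRS = 5 ÷ (5/(2√y)).
Tangency: set MRS = p_x/p_y = 6/3 = 2.
MRS depends only on y: 2·√y = 2 ⇒ √y = 2/2 = 1 ⇒ y* = 1.
From the budget, 6·x = 57 − 3·1 = 54, so x* = 9.

x* = 9, y* = 1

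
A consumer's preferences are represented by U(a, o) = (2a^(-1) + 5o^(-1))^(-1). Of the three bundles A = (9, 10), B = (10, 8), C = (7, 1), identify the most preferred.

Evaluate utility at each bundle:
U(A) = 1.385.
U(B) = 1.212.
U(C) = 0.189.
Highest utility is A, so A ≻ B ≻ C.

Bundle A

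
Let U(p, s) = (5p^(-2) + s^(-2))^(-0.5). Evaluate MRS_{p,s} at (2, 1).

For CES with ρ = -2, MRS = (5/1)·(s/p)^3.
At (2, 1): MRS = 0.625.
That is, one extra unit of p is worth 0.625 units of s at the margin.

MRS = 0.625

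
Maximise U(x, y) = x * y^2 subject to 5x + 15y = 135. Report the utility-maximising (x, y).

MU_x = y^2 and MU_y = 2·x·y.
MRS = MU_x/MU_y = (1/2)·y/x.
Tangency: set MRS = p_x/p_y = 5/15 = 1/3.
So (1/2)·y/x = 1/3, i.e. y = (2/3)·x.
Substitute into the budget 5·x + 15·y = 135: 15·x = 135, so x* = 9.
Then y* = (2/3)·9 = 6.

x* = 9, y* = 6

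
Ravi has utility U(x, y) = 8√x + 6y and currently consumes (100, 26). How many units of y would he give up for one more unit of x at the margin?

MRS = 1/15

MU_x = 8/(2√x), MU_y = 6.
MRS = 8/(2√x) ÷ 6.
At (100, 26): MRS = 1/15.
That is, one extra unit of x is worth 1/15 units of y at the margin.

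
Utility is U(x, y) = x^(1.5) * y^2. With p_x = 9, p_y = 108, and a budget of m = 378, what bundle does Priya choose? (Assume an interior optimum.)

MU_x = 1.5·√x·y^2 and MU_y = 2·x^(1.5)·y.
MRS = MU_x/MU_y = (0.75)·y/x.
Tangency: set MRS = p_x/p_y = 9/108 = 1/12.
So (0.75)·y/x = 1/12, i.e. y = (1/9)·x.
Substitute into the budget 9·x + 108·y = 378: 21·x = 378, so x* = 18.
Then y* = (1/9)·18 = 2.

x* = 18, y* = 2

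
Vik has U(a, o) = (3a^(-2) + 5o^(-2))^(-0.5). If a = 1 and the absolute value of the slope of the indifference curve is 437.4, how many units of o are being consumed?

o = 9

For CES with ρ = -2, MRS = (3/5)·(o/a)^3.
Setting (3/5)·(o/1)^3 = 437.4 gives (o/1)^3 = 729, so o/1 = 9 and o = 9.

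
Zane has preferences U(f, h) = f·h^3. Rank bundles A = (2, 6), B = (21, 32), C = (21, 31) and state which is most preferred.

Evaluate utility at each bundle:
U(A) = 432.
U(B) = 688128.
U(C) = 625611.
Highest utility is B, so B ≻ C ≻ A.

Bundle B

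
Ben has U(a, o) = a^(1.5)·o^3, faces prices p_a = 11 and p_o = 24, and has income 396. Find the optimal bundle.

MU_a = 1.5·√a·o^3 and MU_o = 3·a^(1.5)·o^2.
MRS = MU_a/MU_o = (0.5)·o/a.
Tangency: set MRS = p_a/p_o = 11/24.
So (0.5)·o/a = 11/24, i.e. o = (11/12)·a.
Substitute into the budget 11·a + 24·o = 396: 33·a = 396, so a* = 12.
Then o* = (11/12)·12 = 11.

a* = 12, o* = 11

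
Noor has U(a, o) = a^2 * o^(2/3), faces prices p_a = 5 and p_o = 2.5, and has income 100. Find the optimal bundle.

MU_a = 2·a·o^(2/3) and MU_o = 2/3·a^2·o^(-1/3).
MRS = MU_a/MU_o = (3)·o/a.
Tangency: set MRS = p_a/p_o = 5/2.5 = 2.
So (3)·o/a = 2, i.e. o = (2/3)·a.
Substitute into the budget 5·a + 2.5·o = 100: (20/3)·a = 100, so a* = 15.
Then o* = (2/3)·15 = 10.

a* = 15, o* = 10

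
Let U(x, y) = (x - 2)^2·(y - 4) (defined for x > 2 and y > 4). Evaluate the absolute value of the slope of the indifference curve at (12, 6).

MU_x = 2·(x−2)·(y−4), MU_y = (x−2)^2.
MRS = (2/1)·(y−4)/(x−2).
At (12, 6): MRS = 0.4.
That is, one extra unit of x is worth 0.4 units of y at the margin.

MRS = 0.4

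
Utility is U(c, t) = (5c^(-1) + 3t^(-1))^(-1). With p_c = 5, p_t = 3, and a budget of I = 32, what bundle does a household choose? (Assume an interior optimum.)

For CES with ρ = -1, MRS = (5/3)·(t/c)^2.
Tangency: set MRS = p_c/p_t = 5/3.
So (t/c)^2 = 1; taking the square root, t/c = 1, i.e. t = c.
Substitute into the budget 5·c + 3·t = 32: 8·c = 32, so c* = 4 and t* = 4.

c* = 4, t* = 4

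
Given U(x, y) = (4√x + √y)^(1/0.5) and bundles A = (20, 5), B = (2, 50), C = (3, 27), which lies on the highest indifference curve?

Bundle A

Evaluate utility at each bundle:
U(A) = 405.000.
U(B) = 162.000.
U(C) = 147.000.
Highest utility is A, so A ≻ B ≻ C.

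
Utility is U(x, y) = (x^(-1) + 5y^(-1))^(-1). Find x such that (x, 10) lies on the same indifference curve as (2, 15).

x = 3

U depends on (x, y) only through S = x^(-1) + 5y^(-1), so equal utility means equal S. At (2, 15): S = 5/6.
With y = 10: 5·10^(-1) = 0.5, so x^(-1) = 5/6 − 0.5 = 1/3.
Hence x = 1/(1/3) = 3.
Check: U(3, 10) = 1.2.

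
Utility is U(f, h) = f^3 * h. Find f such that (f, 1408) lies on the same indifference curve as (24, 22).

f = 6

U(24, 22) = 304128.
Set U(f, 1408) = 304128 and solve.
With h = 1408: f^3 = 304128/1408 = 216; taking the cube root, f = 6.
Check: U(6, 1408) = 304128.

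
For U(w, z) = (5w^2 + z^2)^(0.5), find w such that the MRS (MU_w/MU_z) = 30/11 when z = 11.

For CES with ρ = 2, MRS = (5/1)·(z/w)^(-1).
Setting (5/1)·(11/w)^(-1) = 30/11 gives (11/w)^(-1) = 6/11, so 11/w = 11/6 and w = 6.

w = 6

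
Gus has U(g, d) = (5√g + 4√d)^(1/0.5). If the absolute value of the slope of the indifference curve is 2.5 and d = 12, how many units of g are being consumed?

g = 3

For CES with ρ = 0.5, MRS = (5/4)·√(d/g).
Setting (5/4)·√(12/g) = 2.5 gives √(12/g) = 2, so 12/g = 4 and g = 3.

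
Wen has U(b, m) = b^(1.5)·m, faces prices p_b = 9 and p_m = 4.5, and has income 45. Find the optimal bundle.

MU_b = 1.5·√b·m and MU_m = b^(1.5).
MRS = MU_b/MU_m = (1.5)·m/b.
Tangency: set MRS = p_b/p_m = 9/4.5 = 2.
So (1.5)·m/b = 2, i.e. m = (4/3)·b.
Substitute into the budget 9·b + 4.5·m = 45: 15·b = 45, so b* = 3.
Then m* = (4/3)·3 = 4.

b* = 3, m* = 4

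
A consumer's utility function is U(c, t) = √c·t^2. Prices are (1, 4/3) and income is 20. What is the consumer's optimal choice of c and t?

MU_c = 0.5·c^(-0.5)·t^2 and MU_t = 2·√c·t.
MRS = MU_c/MU_t = (0.25)·t/c.
Tangency: set MRS = p_c/p_t = 1/(4/3) = 0.75.
So (0.25)·t/c = 0.75, i.e. t = 3·c.
Substitute into the budget 1·c + (4/3)·t = 20: 5·c = 20, so c* = 4.
Then t* = 3·4 = 12.

c* = 4, t* = 12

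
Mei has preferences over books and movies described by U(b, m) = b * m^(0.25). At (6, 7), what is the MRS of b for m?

MU_b = m^(0.25) and MU_m = 0.25·b·m^(-0.75).
MRS = MU_b/MU_m = (4)·m/b.
At (6, 7): MRS = 14/3.
So at (6, 7) the consumer would give up 14/3 units of m for one more unit of b.

MRS = 14/3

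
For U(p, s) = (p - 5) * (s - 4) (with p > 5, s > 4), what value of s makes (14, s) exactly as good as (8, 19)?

U(8, 19) = 45.
Set U(14, s) = 45 and solve.
With p = 14: (14 − 5) = 9, so (s − 4) = 45/9 = 5.
So s = 4 + 5 = 9.
Check: U(14, 9) = 45.

s = 9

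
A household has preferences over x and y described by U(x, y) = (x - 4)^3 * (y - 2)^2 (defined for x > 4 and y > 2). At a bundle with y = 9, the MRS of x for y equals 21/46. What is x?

MU_x = 3·(x−4)^2·(y−2)^2, MU_y = 2·(x−4)^3·(y−2).
MRS = (3/2)·(y−2)/(x−4).
Substitute y = 9: MRS = 10.5/(x − 4). Setting this equal to 21/46 gives x − 4 = 10.5/(21/46) = 23, so x = 27.

x = 27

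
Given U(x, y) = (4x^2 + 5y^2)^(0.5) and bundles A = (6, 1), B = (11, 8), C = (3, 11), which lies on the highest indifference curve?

Evaluate utility at each bundle:
U(A) = 12.207.
U(B) = 28.355.
U(C) = 25.318.
Highest utility is B, so B ≻ C ≻ A.

Bundle B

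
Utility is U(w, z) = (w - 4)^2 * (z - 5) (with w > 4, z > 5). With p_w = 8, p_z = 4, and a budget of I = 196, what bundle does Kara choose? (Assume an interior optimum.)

MU_w = 2·(w−4)·(z−5), MU_z = (w−4)^2.
MRS = (2/1)·(z−5)/(w−4).
Tangency: set MRS = p_w/p_z = 8/4 = 2.
So (2/1)·(z − 5)/(w − 4) = 2, i.e. (z − 5) = (w − 4).
Rewrite the budget in excess-of-subsistence terms: 8·(w − 4) + 4·(z − 5) = 196 − 8·4 − 4·5 = 144.
Substituting, 12·(w − 4) = 144, so w − 4 = 12 and w* = 16.
Then z − 5 = 12, so z* = 17.

w* = 16, z* = 17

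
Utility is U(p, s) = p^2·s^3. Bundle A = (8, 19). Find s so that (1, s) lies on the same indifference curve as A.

U(8, 19) = 438976.
Set U(1, s) = 438976 and solve.
With p = 1: 1^2 = 1, so s^3 = 438976/1 = 438976; taking the cube root, s = 76.
Check: U(1, 76) = 438976.

s = 76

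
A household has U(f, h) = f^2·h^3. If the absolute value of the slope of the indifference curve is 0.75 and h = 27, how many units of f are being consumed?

MU_f = 2·f·h^3 and MU_h = 3·f^2·h^2.
MRS = MU_f/MU_h = (2/3)·h/f.
Substitute h = 27: MRS = 18/f. Setting 18/f = 0.75 gives f = 18/0.75 = 24.

f = 24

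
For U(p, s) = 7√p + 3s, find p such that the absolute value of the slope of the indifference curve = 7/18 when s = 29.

MU_p = 7/(2√p), MU_s = 3.
MRS = 7/(2√p) ÷ 3.
MRS depends only on p: (7/6)/√p = 7/18 ⇒ √p = (7/6)/(7/18) = 3 ⇒ p = 9.

p = 9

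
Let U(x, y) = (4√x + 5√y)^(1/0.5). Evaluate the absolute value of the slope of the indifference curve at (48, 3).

For CES with ρ = 0.5, MRS = (4/5)·√(y/x).
At (48, 3): MRS = 0.2.
That is, one extra unit of x is worth 0.2 units of y at the margin.

MRS = 0.2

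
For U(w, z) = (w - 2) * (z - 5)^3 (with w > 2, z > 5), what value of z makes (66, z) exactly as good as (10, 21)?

U(10, 21) = 32768.
Set U(66, z) = 32768 and solve.
With w = 66: (66 − 2) = 64, so (z − 5)^3 = 32768/64 = 512.
Taking the cube root (with z > 5): z − 5 = 8, so z = 13.
Check: U(66, 13) = 32768.

z = 13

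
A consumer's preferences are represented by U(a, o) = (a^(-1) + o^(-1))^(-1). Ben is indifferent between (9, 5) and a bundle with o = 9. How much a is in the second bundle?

a = 5

U depends on (a, o) only through S = a^(-1) + o^(-1), so equal utility means equal S. At (9, 5): S = 14/45.
With o = 9: 9^(-1) = 1/9, so a^(-1) = 14/45 − 1/9 = 0.2.
Hence a = 1/0.2 = 5.
Check: U(5, 9) = 3.2143.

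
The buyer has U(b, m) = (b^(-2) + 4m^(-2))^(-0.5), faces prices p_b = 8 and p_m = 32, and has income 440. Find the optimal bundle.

b* = 11, m* = 11

For CES with ρ = -2, MRS = (1/4)·(m/b)^3.
Tangency: set MRS = p_b/p_m = 8/32 = 0.25.
So (m/b)^3 = 1; taking the cube root, m/b = 1, i.e. m = b.
Substitute into the budget 8·b + 32·m = 440: 40·b = 440, so b* = 11 and m* = 11.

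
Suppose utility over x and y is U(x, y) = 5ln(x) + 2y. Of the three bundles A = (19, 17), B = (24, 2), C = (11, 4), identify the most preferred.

Bundle A

Evaluate utility at each bundle:
U(A) = 48.722.
U(B) = 19.890.
U(C) = 19.989.
Highest utility is A, so A ≻ C ≻ B.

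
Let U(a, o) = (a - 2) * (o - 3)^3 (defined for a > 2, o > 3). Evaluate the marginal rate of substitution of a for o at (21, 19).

MRS = 16/57

MU_a = (o−3)^3, MU_o = 3·(a−2)·(o−3)^2.
MRS = (1/3)·(o−3)/(a−2).
At (21, 19): MRS = 16/57.
The indifference curve has slope −16/57 at this bundle.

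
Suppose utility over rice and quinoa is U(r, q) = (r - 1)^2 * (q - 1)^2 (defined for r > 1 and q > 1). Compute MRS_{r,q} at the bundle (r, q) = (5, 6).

MRS = 1.25

MU_r = 2·(r−1)·(q−1)^2, MU_q = 2·(r−1)^2·(q−1).
MRS = (q−1)/(r−1).
At (5, 6): MRS = 1.25.
That is, one extra unit of r is worth 1.25 units of q at the margin.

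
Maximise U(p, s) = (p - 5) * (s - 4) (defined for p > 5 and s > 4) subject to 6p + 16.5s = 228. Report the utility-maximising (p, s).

p* = 16, s* = 8

MU_p = (s−4), MU_s = (p−5).
MRS = (s−4)/(p−5).
Tangency: set MRS = p_p/p_s = 6/16.5 = 4/11.
So (s − 4)/(p − 5) = 4/11, i.e. (s − 4) = (4/11)·(p − 5).
Rewrite the budget in excess-of-subsistence terms: 6·(p − 5) + 16.5·(s − 4) = 228 − 6·5 − 16.5·4 = 132.
Substituting, 12·(p − 5) = 132, so p − 5 = 11 and p* = 16.
Then s − 4 = (4/11)·11 = 4, so s* = 8.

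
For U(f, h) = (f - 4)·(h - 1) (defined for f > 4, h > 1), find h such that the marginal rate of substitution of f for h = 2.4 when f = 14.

MU_f = (h−1), MU_h = (f−4).
MRS = (h−1)/(f−4).
Substitute f = 14: MRS = (h − 1)/10. Setting this equal to 2.4 gives h − 1 = 2.4·10 = 24, so h = 25.

h = 25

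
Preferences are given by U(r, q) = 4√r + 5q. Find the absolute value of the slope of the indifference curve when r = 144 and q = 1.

MU_r = 4/(2√r), MU_q = 5.
MRS = 4/(2√r) ÷ 5.
At (144, 1): MRS = 1/30.
That is, one extra unit of r is worth 1/30 units of q at the margin.

MRS = 1/30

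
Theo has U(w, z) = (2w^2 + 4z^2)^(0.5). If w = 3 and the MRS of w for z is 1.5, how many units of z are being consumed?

For CES with ρ = 2, MRS = (2/4)·(z/w)^(-1).
Setting (2/4)·(z/3)^(-1) = 1.5 gives (z/3)^(-1) = 3, so z/3 = 1/3 and z = 1.

z = 1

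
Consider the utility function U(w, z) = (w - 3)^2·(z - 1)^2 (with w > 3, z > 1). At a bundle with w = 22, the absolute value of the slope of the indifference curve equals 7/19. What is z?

MU_w = 2·(w−3)·(z−1)^2, MU_z = 2·(w−3)^2·(z−1).
MRS = (z−1)/(w−3).
Substitute w = 22: MRS = (z − 1)/19. Setting this equal to 7/19 gives z − 1 = (7/19)·19 = 7, so z = 8.

z = 8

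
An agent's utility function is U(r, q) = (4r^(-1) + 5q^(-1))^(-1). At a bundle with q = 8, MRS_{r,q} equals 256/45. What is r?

r = 3

For CES with ρ = -1, MRS = (4/5)·(q/r)^2.
Setting (4/5)·(8/r)^2 = 256/45 gives (8/r)^2 = 64/9, so 8/r = 8/3 and r = 3.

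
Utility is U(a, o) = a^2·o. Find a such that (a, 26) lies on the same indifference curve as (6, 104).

U(6, 104) = 3744.
Set U(a, 26) = 3744 and solve.
With o = 26: a^2 = 3744/26 = 144; taking the square root, a = 12.
Check: U(12, 26) = 3744.

a = 12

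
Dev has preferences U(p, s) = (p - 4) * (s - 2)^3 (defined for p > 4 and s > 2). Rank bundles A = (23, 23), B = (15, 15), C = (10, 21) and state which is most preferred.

Evaluate utility at each bundle:
U(A) = 175959.
U(B) = 24167.
U(C) = 41154.
Highest utility is A, so A ≻ C ≻ B.

Bundle A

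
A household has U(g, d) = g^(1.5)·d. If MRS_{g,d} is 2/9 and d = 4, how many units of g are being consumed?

MU_g = 1.5·√g·d and MU_d = g^(1.5).
MRS = MU_g/MU_d = (1.5)·d/g.
Substitute d = 4: MRS = 6/g. Setting 6/g = 2/9 gives g = 6/(2/9) = 27.

g = 27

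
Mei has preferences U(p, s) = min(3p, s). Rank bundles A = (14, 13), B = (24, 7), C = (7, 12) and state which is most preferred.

Evaluate utility at each bundle:
U(A) = 13.
U(B) = 7.
U(C) = 12.
Highest utility is A, so A ≻ C ≻ B.

Bundle A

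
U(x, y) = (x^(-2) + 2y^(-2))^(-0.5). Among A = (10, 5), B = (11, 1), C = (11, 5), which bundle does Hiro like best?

Bundle C

Evaluate utility at each bundle:
U(A) = 3.333.
U(B) = 0.706.
U(C) = 3.366.
Highest utility is C, so C ≻ A ≻ B.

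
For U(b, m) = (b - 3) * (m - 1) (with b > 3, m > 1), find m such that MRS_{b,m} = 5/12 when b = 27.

MU_b = (m−1), MU_m = (b−3).
MRS = (m−1)/(b−3).
Substitute b = 27: MRS = (m − 1)/24. Setting this equal to 5/12 gives m − 1 = (5/12)·24 = 10, so m = 11.

m = 11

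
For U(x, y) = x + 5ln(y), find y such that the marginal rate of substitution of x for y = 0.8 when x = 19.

y = 4

MU_x = 1, MU_y = 5/y.
MRS = 1 ÷ (5/y).
MRS depends only on y: 0.2·y = 0.8 ⇒ y = 0.8/0.2 = 4.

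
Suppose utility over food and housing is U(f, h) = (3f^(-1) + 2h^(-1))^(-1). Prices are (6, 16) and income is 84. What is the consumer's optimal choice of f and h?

For CES with ρ = -1, MRS = (3/2)·(h/f)^2.
Tangency: set MRS = p_f/p_h = 6/16 = 0.375.
So (h/f)^2 = 0.25; taking the square root, h/f = 0.5, i.e. h = 0.5·f.
Substitute into the budget 6·f + 16·h = 84: 14·f = 84, so f* = 6 and h* = 0.5·6 = 3.

f* = 6, h* = 3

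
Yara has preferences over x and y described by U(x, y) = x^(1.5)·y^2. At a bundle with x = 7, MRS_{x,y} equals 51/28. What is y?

y = 17

MU_x = 1.5·√x·y^2 and MU_y = 2·x^(1.5)·y.
MRS = MU_x/MU_y = (0.75)·y/x.
Substitute x = 7: MRS = y/(28/3). Setting y/(28/3) = 51/28 gives y = (51/28)·(28/3) = 17.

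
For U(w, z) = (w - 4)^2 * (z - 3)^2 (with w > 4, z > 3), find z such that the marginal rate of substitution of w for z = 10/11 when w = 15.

MU_w = 2·(w−4)·(z−3)^2, MU_z = 2·(w−4)^2·(z−3).
MRS = (z−3)/(w−4).
Substitute w = 15: MRS = (z − 3)/11. Setting this equal to 10/11 gives z − 3 = (10/11)·11 = 10, so z = 13.

z = 13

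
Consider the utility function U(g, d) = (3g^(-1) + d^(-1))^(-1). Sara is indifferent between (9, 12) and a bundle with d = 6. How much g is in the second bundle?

U depends on (g, d) only through S = 3g^(-1) + d^(-1), so equal utility means equal S. At (9, 12): S = 5/12.
With d = 6: 6^(-1) = 1/6, so 3g^(-1) = 5/12 − 1/6 = 0.25, i.e. g^(-1) = 1/12.
Hence g = 1/(1/12) = 12.
Check: U(12, 6) = 2.4.

g = 12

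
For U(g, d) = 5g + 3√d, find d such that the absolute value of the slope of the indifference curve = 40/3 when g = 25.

MU_g = 5, MU_d = 3/(2√d).
MRS = 5 ÷ (3/(2√d)).
MRS depends only on d: (10/3)·√d = 40/3 ⇒ √d = (40/3)/(10/3) = 4 ⇒ d = 16.

d = 16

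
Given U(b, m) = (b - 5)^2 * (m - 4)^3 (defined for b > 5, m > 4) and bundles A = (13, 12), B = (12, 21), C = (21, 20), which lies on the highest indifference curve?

Bundle C

Evaluate utility at each bundle:
U(A) = 32768.
U(B) = 240737.
U(C) = 1048576.
Highest utility is C, so C ≻ B ≻ A.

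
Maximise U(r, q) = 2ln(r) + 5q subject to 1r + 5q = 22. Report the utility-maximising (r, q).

r* = 2, q* = 4

MU_r = 2/r, MU_q = 5.
MRS = 2/r ÷ 5.
Tangency: set MRS = p_r/p_q = 1/5 = 0.2.
MRS depends only on r: 0.4/r = 0.2 ⇒ r* = 0.4/0.2 = 2.
From the budget, 5·q = 22 − 1·2 = 20, so q* = 4.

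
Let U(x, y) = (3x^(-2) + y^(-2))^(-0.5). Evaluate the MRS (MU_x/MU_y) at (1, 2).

For CES with ρ = -2, MRS = (3/1)·(y/x)^3.
At (1, 2): MRS = 24.
That is, one extra unit of x is worth 24 units of y at the margin.

MRS = 24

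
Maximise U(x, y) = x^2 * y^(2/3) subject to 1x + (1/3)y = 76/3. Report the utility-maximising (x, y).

x* = 19, y* = 19

MU_x = 2·x·y^(2/3) and MU_y = 2/3·x^2·y^(-1/3).
MRS = MU_x/MU_y = (3)·y/x.
Tangency: set MRS = p_x/p_y = 1/(1/3) = 3.
So (3)·y/x = 3, i.e. y = x.
Substitute into the budget 1·x + (1/3)·y = 76/3: (4/3)·x = 76/3, so x* = 19.
Then y* = 19.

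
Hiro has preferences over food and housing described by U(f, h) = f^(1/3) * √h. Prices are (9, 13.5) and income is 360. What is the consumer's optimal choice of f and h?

MU_f = 1/3·f^(-2/3)·√h and MU_h = 0.5·f^(1/3)·h^(-0.5).
MRS = MU_f/MU_h = (2/3)·h/f.
Tangency: set MRS = p_f/p_h = 9/13.5 = 2/3.
So (2/3)·h/f = 2/3, i.e. h = f.
Substitute into the budget 9·f + 13.5·h = 360: 22.5·f = 360, so f* = 16.
Then h* = 16.

f* = 16, h* = 16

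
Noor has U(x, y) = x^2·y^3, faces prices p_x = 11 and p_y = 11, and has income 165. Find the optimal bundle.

MU_x = 2·x·y^3 and MU_y = 3·x^2·y^2.
MRS = MU_x/MU_y = (2/3)·y/x.
Tangency: set MRS = p_x/p_y = 11/11 = 1.
So (2/3)·y/x = 1, i.e. y = 1.5·x.
Substitute into the budget 11·x + 11·y = 165: 27.5·x = 165, so x* = 6.
Then y* = 1.5·6 = 9.

x* = 6, y* = 9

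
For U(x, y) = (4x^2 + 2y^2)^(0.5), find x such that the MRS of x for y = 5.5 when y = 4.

x = 11

For CES with ρ = 2, MRS = (4/2)·(y/x)^(-1).
Setting (4/2)·(4/x)^(-1) = 5.5 gives (4/x)^(-1) = 2.75, so 4/x = 4/11 and x = 11.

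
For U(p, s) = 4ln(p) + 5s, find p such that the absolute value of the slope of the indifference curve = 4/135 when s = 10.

MU_p = 4/p, MU_s = 5.
MRS = 4/p ÷ 5.
MRS depends only on p: 0.8/p = 4/135 ⇒ p = 0.8/(4/135) = 27.

p = 27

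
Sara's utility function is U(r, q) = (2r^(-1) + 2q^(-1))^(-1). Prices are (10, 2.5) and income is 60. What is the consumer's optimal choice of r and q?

r* = 4, q* = 8

For CES with ρ = -1, MRS = (q/r)^2.
Tangency: set MRS = p_r/p_q = 10/2.5 = 4.
So (q/r)^2 = 4; taking the square root, q/r = 2, i.e. q = 2·r.
Substitute into the budget 10·r + 2.5·q = 60: 15·r = 60, so r* = 4 and q* = 2·4 = 8.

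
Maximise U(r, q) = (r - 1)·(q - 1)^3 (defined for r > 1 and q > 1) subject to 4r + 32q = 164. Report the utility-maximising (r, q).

MU_r = (q−1)^3, MU_q = 3·(r−1)·(q−1)^2.
MRS = (1/3)·(q−1)/(r−1).
Tangency: set MRS = p_r/p_q = 4/32 = 0.125.
So (1/3)·(q − 1)/(r − 1) = 0.125, i.e. (q − 1) = 0.375·(r − 1).
Rewrite the budget in excess-of-subsistence terms: 4·(r − 1) + 32·(q − 1) = 164 − 4·1 − 32·1 = 128.
Substituting, 16·(r − 1) = 128, so r − 1 = 8 and r* = 9.
Then q − 1 = 0.375·8 = 3, so q* = 4.

r* = 9, q* = 4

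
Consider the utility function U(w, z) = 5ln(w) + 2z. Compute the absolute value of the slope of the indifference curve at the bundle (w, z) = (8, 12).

MU_w = 5/w, MU_z = 2.
MRS = 5/w ÷ 2.
At (8, 12): MRS = 5/16.
The indifference curve has slope −5/16 at this bundle.

MRS = 5/16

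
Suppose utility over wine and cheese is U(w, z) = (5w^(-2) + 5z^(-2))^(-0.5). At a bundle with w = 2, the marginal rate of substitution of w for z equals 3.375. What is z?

z = 3

For CES with ρ = -2, MRS = (z/w)^3.
Setting (z/2)^3 = 3.375 gives z/2 = 1.5 and z = 3.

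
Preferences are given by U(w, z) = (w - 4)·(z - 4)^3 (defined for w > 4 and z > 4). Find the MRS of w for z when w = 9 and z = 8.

MU_w = (z−4)^3, MU_z = 3·(w−4)·(z−4)^2.
MRS = (1/3)·(z−4)/(w−4).
At (9, 8): MRS = 4/15.
That is, one extra unit of w is worth 4/15 units of z at the margin.

MRS = 4/15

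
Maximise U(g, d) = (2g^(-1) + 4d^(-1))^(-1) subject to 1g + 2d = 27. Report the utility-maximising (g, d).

g* = 9, d* = 9

For CES with ρ = -1, MRS = (2/4)·(d/g)^2.
Tangency: set MRS = p_g/p_d = 1/2 = 0.5.
So (d/g)^2 = 1; taking the square root, d/g = 1, i.e. d = g.
Substitute into the budget 1·g + 2·d = 27: 3·g = 27, so g* = 9 and d* = 9.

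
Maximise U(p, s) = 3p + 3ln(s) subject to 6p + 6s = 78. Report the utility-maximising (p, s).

p* = 12, s* = 1

MU_p = 3, MU_s = 3/s.
MRS = 3 ÷ (3/s).
Tangency: set MRS = p_p/p_s = 6/6 = 1.
MRS depends only on s: s = 1 ⇒ s* = 1.
From the budget, 6·p = 78 − 6·1 = 72, so p* = 12.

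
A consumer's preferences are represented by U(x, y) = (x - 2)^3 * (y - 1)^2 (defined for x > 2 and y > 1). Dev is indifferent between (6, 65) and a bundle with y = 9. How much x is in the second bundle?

x = 18

U(6, 65) = 262144.
Set U(x, 9) = 262144 and solve.
With y = 9: (9 − 1)^2 = 64, so (x − 2)^3 = 262144/64 = 4096.
Taking the cube root (with x > 2): x − 2 = 16, so x = 18.
Check: U(18, 9) = 262144.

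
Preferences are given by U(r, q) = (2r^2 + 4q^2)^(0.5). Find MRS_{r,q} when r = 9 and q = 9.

MRS = 0.5

For CES with ρ = 2, MRS = (2/4)·(q/r)^(-1).
At (9, 9): MRS = 0.5.
The indifference curve has slope −0.5 at this bundle.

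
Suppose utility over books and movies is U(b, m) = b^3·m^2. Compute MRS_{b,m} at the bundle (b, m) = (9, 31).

MRS = 31/6

MU_b = 3·b^2·m^2 and MU_m = 2·b^3·m.
MRS = MU_b/MU_m = (3/2)·m/b.
At (9, 31): MRS = 31/6.
That is, one extra unit of b is worth 31/6 units of m at the margin.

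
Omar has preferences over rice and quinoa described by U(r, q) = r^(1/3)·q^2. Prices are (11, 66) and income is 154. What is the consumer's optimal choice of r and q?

MU_r = 1/3·r^(-2/3)·q^2 and MU_q = 2·r^(1/3)·q.
MRS = MU_r/MU_q = (1/6)·q/r.
Tangency: set MRS = p_r/p_q = 11/66 = 1/6.
So (1/6)·q/r = 1/6, i.e. q = r.
Substitute into the budget 11·r + 66·q = 154: 77·r = 154, so r* = 2.
Then q* = 2.

r* = 2, q* = 2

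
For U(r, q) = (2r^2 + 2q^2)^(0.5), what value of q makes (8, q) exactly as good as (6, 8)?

U depends on (r, q) only through S = 2r^2 + 2q^2, so equal utility means equal S. At (6, 8): S = 200.
With r = 8: 2·8^2 = 128, so 2q^2 = 200 − 128 = 72, i.e. q^2 = 36.
Hence q = √36 = 6.
Check: U(8, 6) = 14.1421.

q = 6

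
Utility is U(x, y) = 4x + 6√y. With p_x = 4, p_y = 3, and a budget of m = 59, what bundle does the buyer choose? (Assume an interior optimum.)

x* = 14, y* = 1

MU_x = 4, MU_y = 6/(2√y).
MRS = 4 ÷ (6/(2√y)).
Tangency: set MRS = p_x/p_y = 4/3.
MRS depends only on y: (4/3)·√y = 4/3 ⇒ √y = (4/3)/(4/3) = 1 ⇒ y* = 1.
From the budget, 4·x = 59 − 3·1 = 56, so x* = 14.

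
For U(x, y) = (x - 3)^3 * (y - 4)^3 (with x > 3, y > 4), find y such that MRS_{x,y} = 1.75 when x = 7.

MU_x = 3·(x−3)^2·(y−4)^3, MU_y = 3·(x−3)^3·(y−4)^2.
MRS = (y−4)/(x−3).
Substitute x = 7: MRS = (y − 4)/4. Setting this equal to 1.75 gives y − 4 = 1.75·4 = 7, so y = 11.

y = 11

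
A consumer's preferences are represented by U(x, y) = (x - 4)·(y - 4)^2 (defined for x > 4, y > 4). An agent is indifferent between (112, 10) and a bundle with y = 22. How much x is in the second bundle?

x = 16

U(112, 10) = 3888.
Set U(x, 22) = 3888 and solve.
With y = 22: (22 − 4)^2 = 324, so (x − 4) = 3888/324 = 12.
So x = 4 + 12 = 16.
Check: U(16, 22) = 3888.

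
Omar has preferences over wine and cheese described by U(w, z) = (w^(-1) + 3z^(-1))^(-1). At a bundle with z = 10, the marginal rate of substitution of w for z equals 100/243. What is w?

w = 9

For CES with ρ = -1, MRS = (1/3)·(z/w)^2.
Setting (1/3)·(10/w)^2 = 100/243 gives (10/w)^2 = 100/81, so 10/w = 10/9 and w = 9.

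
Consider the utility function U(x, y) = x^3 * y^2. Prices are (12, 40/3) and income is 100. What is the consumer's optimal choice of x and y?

MU_x = 3·x^2·y^2 and MU_y = 2·x^3·y.
MRS = MU_x/MU_y = (3/2)·y/x.
Tangency: set MRS = p_x/p_y = 12/(40/3) = 0.9.
So (3/2)·y/x = 0.9, i.e. y = 0.6·x.
Substitute into the budget 12·x + (40/3)·y = 100: 20·x = 100, so x* = 5.
Then y* = 0.6·5 = 3.

x* = 5, y* = 3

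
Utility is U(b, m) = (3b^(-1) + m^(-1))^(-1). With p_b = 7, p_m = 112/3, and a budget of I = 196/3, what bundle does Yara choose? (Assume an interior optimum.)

b* = 4, m* = 1

For CES with ρ = -1, MRS = (3/1)·(m/b)^2.
Tangency: set MRS = p_b/p_m = 7/(112/3) = 3/16.
So (m/b)^2 = 1/16; taking the square root, m/b = 0.25, i.e. m = 0.25·b.
Substitute into the budget 7·b + (112/3)·m = 196/3: (49/3)·b = 196/3, so b* = 4 and m* = 0.25·4 = 1.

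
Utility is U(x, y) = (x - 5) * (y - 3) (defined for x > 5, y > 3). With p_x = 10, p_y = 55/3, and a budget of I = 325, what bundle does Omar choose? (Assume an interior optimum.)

MU_x = (y−3), MU_y = (x−5).
MRS = (y−3)/(x−5).
Tangency: set MRS = p_x/p_y = 10/(55/3) = 6/11.
So (y − 3)/(x − 5) = 6/11, i.e. (y − 3) = (6/11)·(x − 5).
Rewrite the budget in excess-of-subsistence terms: 10·(x − 5) + (55/3)·(y − 3) = 325 − 10·5 − (55/3)·3 = 220.
Substituting, 20·(x − 5) = 220, so x − 5 = 11 and x* = 16.
Then y − 3 = (6/11)·11 = 6, so y* = 9.

x* = 16, y* = 9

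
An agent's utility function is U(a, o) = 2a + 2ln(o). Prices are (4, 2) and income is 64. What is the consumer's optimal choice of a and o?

MU_a = 2, MU_o = 2/o.
MRS = 2 ÷ (2/o).
Tangency: set MRS = p_a/p_o = 4/2 = 2.
MRS depends only on o: o = 2 ⇒ o* = 2.
From the budget, 4·a = 64 − 2·2 = 60, so a* = 15.

a* = 15, o* = 2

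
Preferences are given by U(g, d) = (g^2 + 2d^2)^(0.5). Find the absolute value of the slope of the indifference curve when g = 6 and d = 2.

For CES with ρ = 2, MRS = (1/2)·(d/g)^(-1).
At (6, 2): MRS = 1.5.
That is, one extra unit of g is worth 1.5 units of d at the margin.

MRS = 1.5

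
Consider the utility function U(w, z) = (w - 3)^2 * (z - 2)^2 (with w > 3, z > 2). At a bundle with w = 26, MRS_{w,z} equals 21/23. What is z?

z = 23

MU_w = 2·(w−3)·(z−2)^2, MU_z = 2·(w−3)^2·(z−2).
MRS = (z−2)/(w−3).
Substitute w = 26: MRS = (z − 2)/23. Setting this equal to 21/23 gives z − 2 = (21/23)·23 = 21, so z = 23.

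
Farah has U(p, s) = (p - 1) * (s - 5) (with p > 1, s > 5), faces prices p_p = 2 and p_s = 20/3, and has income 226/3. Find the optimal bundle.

MU_p = (s−5), MU_s = (p−1).
MRS = (s−5)/(p−1).
Tangency: set MRS = p_p/p_s = 2/(20/3) = 0.3.
So (s − 5)/(p − 1) = 0.3, i.e. (s − 5) = 0.3·(p − 1).
Rewrite the budget in excess-of-subsistence terms: 2·(p − 1) + (20/3)·(s − 5) = 226/3 − 2·1 − (20/3)·5 = 40.
Substituting, 4·(p − 1) = 40, so p − 1 = 10 and p* = 11.
Then s − 5 = 0.3·10 = 3, so s* = 8.

p* = 11, s* = 8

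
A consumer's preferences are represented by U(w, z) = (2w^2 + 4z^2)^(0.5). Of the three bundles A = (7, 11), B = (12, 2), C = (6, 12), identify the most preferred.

Bundle C

Evaluate utility at each bundle:
U(A) = 24.125.
U(B) = 17.436.
U(C) = 25.456.
Highest utility is C, so C ≻ A ≻ B.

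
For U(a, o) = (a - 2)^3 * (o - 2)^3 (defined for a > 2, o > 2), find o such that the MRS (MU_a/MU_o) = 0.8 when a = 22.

MU_a = 3·(a−2)^2·(o−2)^3, MU_o = 3·(a−2)^3·(o−2)^2.
MRS = (o−2)/(a−2).
Substitute a = 22: MRS = (o − 2)/20. Setting this equal to 0.8 gives o − 2 = 0.8·20 = 16, so o = 18.

o = 18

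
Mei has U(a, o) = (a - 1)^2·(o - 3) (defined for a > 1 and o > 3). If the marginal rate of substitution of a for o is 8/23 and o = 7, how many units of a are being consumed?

MU_a = 2·(a−1)·(o−3), MU_o = (a−1)^2.
MRS = (2/1)·(o−3)/(a−1).
Substitute o = 7: MRS = 8/(a − 1). Setting this equal to 8/23 gives a − 1 = 8/(8/23) = 23, so a = 24.

a = 24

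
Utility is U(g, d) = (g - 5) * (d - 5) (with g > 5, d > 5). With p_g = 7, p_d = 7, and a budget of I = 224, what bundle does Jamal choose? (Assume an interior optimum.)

g* = 16, d* = 16

MU_g = (d−5), MU_d = (g−5).
MRS = (d−5)/(g−5).
Tangency: set MRS = p_g/p_d = 7/7 = 1.
So (d − 5)/(g − 5) = 1, i.e. (d − 5) = (g − 5).
Rewrite the budget in excess-of-subsistence terms: 7·(g − 5) + 7·(d − 5) = 224 − 7·5 − 7·5 = 154.
Substituting, 14·(g − 5) = 154, so g − 5 = 11 and g* = 16.
Then d − 5 = 11, so d* = 16.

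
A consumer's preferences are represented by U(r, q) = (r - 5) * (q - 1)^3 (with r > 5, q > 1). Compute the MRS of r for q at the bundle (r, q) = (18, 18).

MU_r = (q−1)^3, MU_q = 3·(r−5)·(q−1)^2.
MRS = (1/3)·(q−1)/(r−5).
At (18, 18): MRS = 17/39.
So at (18, 18) the consumer would give up 17/39 units of q for one more unit of r.

MRS = 17/39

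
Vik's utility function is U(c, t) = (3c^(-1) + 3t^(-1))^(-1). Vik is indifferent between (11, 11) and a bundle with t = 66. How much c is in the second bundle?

U depends on (c, t) only through S = 3c^(-1) + 3t^(-1), so equal utility means equal S. At (11, 11): S = 6/11.
With t = 66: 3·66^(-1) = 1/22, so 3c^(-1) = 6/11 − 1/22 = 0.5, i.e. c^(-1) = 1/6.
Hence c = 1/(1/6) = 6.
Check: U(6, 66) = 1.8333.

c = 6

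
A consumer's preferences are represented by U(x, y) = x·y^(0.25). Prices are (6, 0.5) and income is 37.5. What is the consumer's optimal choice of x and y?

x* = 5, y* = 15

MU_x = y^(0.25) and MU_y = 0.25·x·y^(-0.75).
MRS = MU_x/MU_y = (4)·y/x.
Tangency: set MRS = p_x/p_y = 6/0.5 = 12.
So (4)·y/x = 12, i.e. y = 3·x.
Substitute into the budget 6·x + 0.5·y = 37.5: 7.5·x = 37.5, so x* = 5.
Then y* = 3·5 = 15.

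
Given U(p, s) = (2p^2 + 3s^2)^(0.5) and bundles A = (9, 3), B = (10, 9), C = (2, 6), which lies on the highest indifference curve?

Bundle B

Evaluate utility at each bundle:
U(A) = 13.748.
U(B) = 21.048.
U(C) = 10.770.
Highest utility is B, so B ≻ A ≻ C.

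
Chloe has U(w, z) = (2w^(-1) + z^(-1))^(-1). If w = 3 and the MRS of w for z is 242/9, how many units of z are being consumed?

For CES with ρ = -1, MRS = (2/1)·(z/w)^2.
Setting (2/1)·(z/3)^2 = 242/9 gives (z/3)^2 = 121/9, so z/3 = 11/3 and z = 11.

z = 11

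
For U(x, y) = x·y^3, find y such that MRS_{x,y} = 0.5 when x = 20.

y = 30

MU_x = y^3 and MU_y = 3·x·y^2.
MRS = MU_x/MU_y = (1/3)·y/x.
Substitute x = 20: MRS = y/60. Setting y/60 = 0.5 gives y = 0.5·60 = 30.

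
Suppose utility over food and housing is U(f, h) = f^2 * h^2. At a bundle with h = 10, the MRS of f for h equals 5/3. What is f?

f = 6

MU_f = 2·f·h^2 and MU_h = 2·f^2·h.
MRS = MU_f/MU_h = h/f.
Substitute h = 10: MRS = 10/f. Setting 10/f = 5/3 gives f = 10/(5/3) = 6.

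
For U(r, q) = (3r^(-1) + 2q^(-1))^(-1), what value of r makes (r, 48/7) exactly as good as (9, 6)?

U depends on (r, q) only through S = 3r^(-1) + 2q^(-1), so equal utility means equal S. At (9, 6): S = 2/3.
With q = 48/7: 2·(48/7)^(-1) = 7/24, so 3r^(-1) = 2/3 − 7/24 = 0.375, i.e. r^(-1) = 0.125.
Hence r = 1/0.125 = 8.
Check: U(8, 48/7) = 1.5.

r = 8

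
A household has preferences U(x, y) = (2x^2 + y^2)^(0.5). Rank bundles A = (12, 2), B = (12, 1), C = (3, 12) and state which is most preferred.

Bundle A

Evaluate utility at each bundle:
U(A) = 17.088.
U(B) = 17.000.
U(C) = 12.728.
Highest utility is A, so A ≻ B ≻ C.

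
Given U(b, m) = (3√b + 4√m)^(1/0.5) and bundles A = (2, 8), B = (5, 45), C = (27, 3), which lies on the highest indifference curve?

Evaluate utility at each bundle:
U(A) = 242.000.
U(B) = 1125.000.
U(C) = 507.000.
Highest utility is B, so B ≻ C ≻ A.

Bundle B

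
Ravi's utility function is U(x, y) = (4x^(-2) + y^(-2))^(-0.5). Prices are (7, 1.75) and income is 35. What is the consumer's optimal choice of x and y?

For CES with ρ = -2, MRS = (4/1)·(y/x)^3.
Tangency: set MRS = p_x/p_y = 7/1.75 = 4.
So (y/x)^3 = 1; taking the cube root, y/x = 1, i.e. y = x.
Substitute into the budget 7·x + 1.75·y = 35: 8.75·x = 35, so x* = 4 and y* = 4.

x* = 4, y* = 4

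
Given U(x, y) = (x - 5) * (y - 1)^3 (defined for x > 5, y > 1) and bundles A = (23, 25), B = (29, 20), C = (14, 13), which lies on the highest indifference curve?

Evaluate utility at each bundle:
U(A) = 248832.
U(B) = 164616.
U(C) = 15552.
Highest utility is A, so A ≻ B ≻ C.

Bundle A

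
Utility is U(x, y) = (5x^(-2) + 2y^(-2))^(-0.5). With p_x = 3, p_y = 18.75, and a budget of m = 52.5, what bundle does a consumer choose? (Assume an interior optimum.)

For CES with ρ = -2, MRS = (5/2)·(y/x)^3.
Tangency: set MRS = p_x/p_y = 3/18.75 = 4/25.
So (y/x)^3 = 8/125; taking the cube root, y/x = 0.4, i.e. y = 0.4·x.
Substitute into the budget 3·x + 18.75·y = 52.5: 10.5·x = 52.5, so x* = 5 and y* = 0.4·5 = 2.

x* = 5, y* = 2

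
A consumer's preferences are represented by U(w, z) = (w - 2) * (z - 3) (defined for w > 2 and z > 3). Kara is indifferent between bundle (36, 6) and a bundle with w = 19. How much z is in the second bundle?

z = 9

U(36, 6) = 102.
Set U(19, z) = 102 and solve.
With w = 19: (19 − 2) = 17, so (z − 3) = 102/17 = 6.
So z = 3 + 6 = 9.
Check: U(19, 9) = 102.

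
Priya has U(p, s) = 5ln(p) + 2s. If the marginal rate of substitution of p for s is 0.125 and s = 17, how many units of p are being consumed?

p = 20

MU_p = 5/p, MU_s = 2.
MRS = 5/p ÷ 2.
MRS depends only on p: 2.5/p = 0.125 ⇒ p = 2.5/0.125 = 20.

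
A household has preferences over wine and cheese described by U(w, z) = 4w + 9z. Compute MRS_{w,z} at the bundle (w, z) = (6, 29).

MRS = 4/9

MU_w = 4, MU_z = 9, so MRS = 4/9 at every bundle.
At (6, 29): MRS = 4/9.
The indifference curve has slope −4/9 at this bundle.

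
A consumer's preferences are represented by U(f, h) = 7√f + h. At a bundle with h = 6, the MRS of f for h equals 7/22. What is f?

f = 121

MU_f = 7/(2√f), MU_h = 1.
MRS = 7/(2√f) ÷ 1.
MRS depends only on f: 3.5/√f = 7/22 ⇒ √f = 3.5/(7/22) = 11 ⇒ f = 121.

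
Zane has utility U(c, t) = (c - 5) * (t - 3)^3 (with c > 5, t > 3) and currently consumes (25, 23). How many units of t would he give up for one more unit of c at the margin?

MRS = 1/3

MU_c = (t−3)^3, MU_t = 3·(c−5)·(t−3)^2.
MRS = (1/3)·(t−3)/(c−5).
At (25, 23): MRS = 1/3.
The indifference curve has slope −1/3 at this bundle.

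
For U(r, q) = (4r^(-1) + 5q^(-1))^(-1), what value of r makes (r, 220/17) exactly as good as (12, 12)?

U depends on (r, q) only through S = 4r^(-1) + 5q^(-1), so equal utility means equal S. At (12, 12): S = 0.75.
With q = 220/17: 5·(220/17)^(-1) = 17/44, so 4r^(-1) = 0.75 − 17/44 = 4/11, i.e. r^(-1) = 1/11.
Hence r = 1/(1/11) = 11.
Check: U(11, 220/17) = 1.3333.

r = 11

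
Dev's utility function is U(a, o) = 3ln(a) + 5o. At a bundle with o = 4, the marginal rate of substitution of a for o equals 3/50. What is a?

a = 10

MU_a = 3/a, MU_o = 5.
MRS = 3/a ÷ 5.
MRS depends only on a: 0.6/a = 3/50 ⇒ a = 0.6/(3/50) = 10.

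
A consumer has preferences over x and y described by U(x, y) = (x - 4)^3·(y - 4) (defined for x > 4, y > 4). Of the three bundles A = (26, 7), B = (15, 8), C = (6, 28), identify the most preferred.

Evaluate utility at each bundle:
U(A) = 31944.
U(B) = 5324.
U(C) = 192.
Highest utility is A, so A ≻ B ≻ C.

Bundle A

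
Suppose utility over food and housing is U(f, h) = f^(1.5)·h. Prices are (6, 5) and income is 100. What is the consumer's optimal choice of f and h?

MU_f = 1.5·√f·h and MU_h = f^(1.5).
MRS = MU_f/MU_h = (1.5)·h/f.
Tangency: set MRS = p_f/p_h = 6/5 = 1.2.
So (1.5)·h/f = 1.2, i.e. h = 0.8·f.
Substitute into the budget 6·f + 5·h = 100: 10·f = 100, so f* = 10.
Then h* = 0.8·10 = 8.

f* = 10, h* = 8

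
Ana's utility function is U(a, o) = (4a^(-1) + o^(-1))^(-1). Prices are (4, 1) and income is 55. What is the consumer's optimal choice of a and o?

For CES with ρ = -1, MRS = (4/1)·(o/a)^2.
Tangency: set MRS = p_a/p_o = 4/1 = 4.
So (o/a)^2 = 1; taking the square root, o/a = 1, i.e. o = a.
Substitute into the budget 4·a + 1·o = 55: 5·a = 55, so a* = 11 and o* = 11.

a* = 11, o* = 11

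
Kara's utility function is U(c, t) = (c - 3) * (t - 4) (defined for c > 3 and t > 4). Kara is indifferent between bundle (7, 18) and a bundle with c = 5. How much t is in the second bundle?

t = 32

U(7, 18) = 56.
Set U(5, t) = 56 and solve.
With c = 5: (5 − 3) = 2, so (t − 4) = 56/2 = 28.
So t = 4 + 28 = 32.
Check: U(5, 32) = 56.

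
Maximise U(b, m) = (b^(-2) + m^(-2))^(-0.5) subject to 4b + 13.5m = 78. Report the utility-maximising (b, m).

For CES with ρ = -2, MRS = (m/b)^3.
Tangency: set MRS = p_b/p_m = 4/13.5 = 8/27.
So (m/b)^3 = 8/27; taking the cube root, m/b = 2/3, i.e. m = (2/3)·b.
Substitute into the budget 4·b + 13.5·m = 78: 13·b = 78, so b* = 6 and m* = (2/3)·6 = 4.

b* = 6, m* = 4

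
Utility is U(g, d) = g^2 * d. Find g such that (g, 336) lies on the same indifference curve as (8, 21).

g = 2

U(8, 21) = 1344.
Set U(g, 336) = 1344 and solve.
With d = 336: g^2 = 1344/336 = 4; taking the square root, g = 2.
Check: U(2, 336) = 1344.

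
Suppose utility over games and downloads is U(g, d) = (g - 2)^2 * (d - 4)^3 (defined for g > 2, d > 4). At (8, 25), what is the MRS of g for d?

MU_g = 2·(g−2)·(d−4)^3, MU_d = 3·(g−2)^2·(d−4)^2.
MRS = (2/3)·(d−4)/(g−2).
At (8, 25): MRS = 7/3.
So at (8, 25) the consumer would give up 7/3 units of d for one more unit of g.

MRS = 7/3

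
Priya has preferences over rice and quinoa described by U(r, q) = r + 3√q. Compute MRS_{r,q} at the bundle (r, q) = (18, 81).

MU_r = 1, MU_q = 3/(2√q).
MRS = 1 ÷ (3/(2√q)).
At (18, 81): MRS = 6.
The indifference curve has slope −6 at this bundle.

MRS = 6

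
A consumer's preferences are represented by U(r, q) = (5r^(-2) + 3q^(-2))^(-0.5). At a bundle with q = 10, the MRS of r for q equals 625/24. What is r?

For CES with ρ = -2, MRS = (5/3)·(q/r)^3.
Setting (5/3)·(10/r)^3 = 625/24 gives (10/r)^3 = 15.625, so 10/r = 2.5 and r = 4.

r = 4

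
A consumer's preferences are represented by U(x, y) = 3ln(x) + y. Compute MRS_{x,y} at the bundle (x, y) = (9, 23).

MRS = 1/3

MU_x = 3/x, MU_y = 1.
MRS = 3/x ÷ 1.
At (9, 23): MRS = 1/3.
That is, one extra unit of x is worth 1/3 units of y at the margin.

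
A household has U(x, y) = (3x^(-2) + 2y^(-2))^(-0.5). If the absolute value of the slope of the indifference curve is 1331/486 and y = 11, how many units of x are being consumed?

For CES with ρ = -2, MRS = (3/2)·(y/x)^3.
Setting (3/2)·(11/x)^3 = 1331/486 gives (11/x)^3 = 1331/729, so 11/x = 11/9 and x = 9.

x = 9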